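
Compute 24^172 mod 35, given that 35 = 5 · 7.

Mod 5: 24 ≡ 4; since 4 | 172, by Fermat 4^172 ≡ 1 (mod 5).
Mod 7: 24 ≡ 3; by Fermat, exponent reduces to 172 mod 6 = 4; 3^4 ≡ 4 (mod 7).
Combine by CRT: x ≡ 1 (mod 5), x ≡ 4 (mod 7) ⇒ x ≡ 11 (mod 35).

11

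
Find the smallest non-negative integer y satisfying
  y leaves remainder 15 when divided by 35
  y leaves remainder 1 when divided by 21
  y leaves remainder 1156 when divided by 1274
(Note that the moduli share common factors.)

Combine the congruences pairwise.
gcd(35, 21) = 7 and 7 | (1 − 15), so the pair is consistent; merging gives y ≡ 85 (mod 105), where 105 = lcm(35, 21).
gcd(105, 1274) = 7 and 7 | (1156 − 85), so the pair is consistent; merging gives y ≡ 8800 (mod 19110), where 19110 = lcm(105, 1274).
The solution is unique modulo lcm(35, 21, 1274) = 19110.

8800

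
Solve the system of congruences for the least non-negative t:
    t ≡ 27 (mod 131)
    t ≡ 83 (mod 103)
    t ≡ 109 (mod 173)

94740

The moduli are pairwise coprime; N = 131·103·173 = 2334289.
N/131 = 17819; 17819 ≡ 3 (mod 131); 3·44 ≡ 1, so inverse 44.
N/103 = 22663; 22663 ≡ 3 (mod 103); 3·69 ≡ 1, so inverse 69.
N/173 = 13493; 13493 ≡ 172 (mod 173); 172·172 ≡ 1, so inverse 172.
t ≡ 27·17819·44 + 83·22663·69 + 109·13493·172 = 403926737.
403926737 mod 2334289 = 94740.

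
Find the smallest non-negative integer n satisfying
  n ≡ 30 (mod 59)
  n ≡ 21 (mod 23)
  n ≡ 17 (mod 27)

18674

The moduli are pairwise coprime; M = 59·23·27 = 36639.
M/59 = 621; 621 ≡ 31 (mod 59); 31·40 ≡ 1, so inverse 40.
M/23 = 1593; 1593 ≡ 6 (mod 23); 6·4 ≡ 1, so inverse 4.
M/27 = 1357; 1357 ≡ 7 (mod 27); 7·4 ≡ 1, so inverse 4.
n ≡ 30·621·40 + 21·1593·4 + 17·1357·4 = 971288.
971288 mod 36639 = 18674.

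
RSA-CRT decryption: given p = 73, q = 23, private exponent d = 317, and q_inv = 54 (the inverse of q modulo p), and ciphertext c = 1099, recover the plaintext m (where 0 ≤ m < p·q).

1622

d_p = d mod (p−1) = 317 mod 72 = 29; d_q = d mod (q−1) = 9.
m₁ = c^(d_p) mod p: c ≡ 4 (mod 73), and 4^29 mod 73 = 16.
m₂ = c^(d_q) mod q: c ≡ 18 (mod 23), and 18^9 mod 23 = 12.
h = q_inv·(m₁ − m₂) mod p = 54·(16 − 12) mod 73 = 70.
m = m₂ + h·q = 12 + 70·23 = 1622.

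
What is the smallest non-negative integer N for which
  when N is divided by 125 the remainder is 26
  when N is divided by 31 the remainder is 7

From N ≡ 26 (mod 125) write N = 26 + 125t. Substituting into N ≡ 7 (mod 31) gives 125t ≡ 12 (mod 31), and since 1⁻¹ ≡ 1 (mod 31), t ≡ 12. Hence N ≡ 26 + 125·12 = 1526 (mod 3875).

1526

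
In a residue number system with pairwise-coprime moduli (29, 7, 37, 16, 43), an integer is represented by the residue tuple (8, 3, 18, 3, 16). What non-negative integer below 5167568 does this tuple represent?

1273891

From x ≡ 8 (mod 29) write x = 8 + 29t. Substituting into x ≡ 3 (mod 7) gives 29t ≡ 2 (mod 7), and since 1⁻¹ ≡ 1 (mod 7), t ≡ 2. Hence x ≡ 8 + 29·2 = 66 (mod 203).
From x ≡ 66 (mod 203) write x = 66 + 203t. Substituting into x ≡ 18 (mod 37) gives 203t ≡ 26 (mod 37), and since 18⁻¹ ≡ 35 (mod 37), t ≡ 22. Hence x ≡ 66 + 203·22 = 4532 (mod 7511).
From x ≡ 4532 (mod 7511) write x = 4532 + 7511t. Substituting into x ≡ 3 (mod 16) gives 7511t ≡ 15 (mod 16), and since 7⁻¹ ≡ 7 (mod 16), t ≡ 9. Hence x ≡ 4532 + 7511·9 = 72131 (mod 120176).
From x ≡ 72131 (mod 120176) write x = 72131 + 120176t. Substituting into x ≡ 16 (mod 43) gives 120176t ≡ 39 (mod 43), and since 34⁻¹ ≡ 19 (mod 43), t ≡ 10. Hence x ≡ 72131 + 120176·10 = 1273891 (mod 5167568).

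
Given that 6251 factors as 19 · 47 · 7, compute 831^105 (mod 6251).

2729

Mod 19: 831 ≡ 14; by Fermat, exponent reduces to 105 mod 18 = 15; 14^15 ≡ 12 (mod 19).
Mod 47: 831 ≡ 32; by Fermat, exponent reduces to 105 mod 46 = 13; 32^13 ≡ 3 (mod 47).
Mod 7: 831 ≡ 5; by Fermat, exponent reduces to 105 mod 6 = 3; 5^3 ≡ 6 (mod 7).
Combine by CRT: x ≡ 12 (mod 19), x ≡ 3 (mod 47), x ≡ 6 (mod 7) ⇒ x ≡ 2729 (mod 6251).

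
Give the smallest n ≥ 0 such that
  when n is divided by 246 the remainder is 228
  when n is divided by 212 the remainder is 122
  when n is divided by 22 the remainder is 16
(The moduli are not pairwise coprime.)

Combine the congruences pairwise.
gcd(246, 212) = 2 and 2 | (122 − 228), so the pair is consistent; merging gives n ≡ 13266 (mod 26076), where 26076 = lcm(246, 212).
gcd(26076, 22) = 2 and 2 | (16 − 13266), so the pair is consistent; merging gives n ≡ 274026 (mod 286836), where 286836 = lcm(26076, 22).
The solution is unique modulo lcm(246, 212, 22) = 286836.

274026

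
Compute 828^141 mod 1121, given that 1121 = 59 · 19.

Mod 59: 828 ≡ 2; by Fermat, exponent reduces to 141 mod 58 = 25; 2^25 ≡ 11 (mod 59).
Mod 19: 828 ≡ 11; by Fermat, exponent reduces to 141 mod 18 = 15; 11^15 ≡ 1 (mod 19).
Combine by CRT: x ≡ 11 (mod 59), x ≡ 1 (mod 19) ⇒ x ≡ 837 (mod 1121).

837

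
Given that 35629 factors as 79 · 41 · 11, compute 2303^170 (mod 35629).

Mod 79: 2303 ≡ 12; by Fermat, exponent reduces to 170 mod 78 = 14; 12^14 ≡ 67 (mod 79).
Mod 41: 2303 ≡ 7; by Fermat, exponent reduces to 170 mod 40 = 10; 7^10 ≡ 9 (mod 41).
Mod 11: 2303 ≡ 4; since 10 | 170, by Fermat 4^170 ≡ 1 (mod 11).
Combine by CRT: x ≡ 67 (mod 79), x ≡ 9 (mod 41), x ≡ 1 (mod 11) ⇒ x ≡ 2674 (mod 35629).

2674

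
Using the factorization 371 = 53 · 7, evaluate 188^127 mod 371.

6

Mod 53: 188 ≡ 29; by Fermat, exponent reduces to 127 mod 52 = 23; 29^23 ≡ 6 (mod 53).
Mod 7: 188 ≡ 6; by Fermat, exponent reduces to 127 mod 6 = 1; 6^1 ≡ 6 (mod 7).
Combine by CRT: x ≡ 6 (mod 53), x ≡ 6 (mod 7) ⇒ x ≡ 6 (mod 371).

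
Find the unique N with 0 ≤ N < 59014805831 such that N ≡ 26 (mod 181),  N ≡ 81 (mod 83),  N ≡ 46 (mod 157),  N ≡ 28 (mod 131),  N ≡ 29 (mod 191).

The moduli are pairwise coprime; M = 181·83·157·131·191 = 59014805831.
M/181 = 326048651; 326048651 ≡ 138 (mod 181); 138·101 ≡ 1, so inverse 101.
M/83 = 711021757; 711021757 ≡ 16 (mod 83); 16·26 ≡ 1, so inverse 26.
M/157 = 375890483; 375890483 ≡ 141 (mod 157); 141·49 ≡ 1, so inverse 49.
M/131 = 450494701; 450494701 ≡ 111 (mod 131); 111·72 ≡ 1, so inverse 72.
M/191 = 308978041; 308978041 ≡ 15 (mod 191); 15·51 ≡ 1, so inverse 51.
N ≡ 26·326048651·101 + 81·711021757·26 + 46·375890483·49 + 28·450494701·72 + 29·308978041·51 = 4566048566305.
4566048566305 mod 59014805831 = 21908517318.

21908517318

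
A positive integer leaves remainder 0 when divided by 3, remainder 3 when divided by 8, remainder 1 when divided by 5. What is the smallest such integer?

The moduli are pairwise coprime; N = 3·8·5 = 120.
N/3 = 40; 40 ≡ 1 (mod 3), inverse 1.
N/8 = 15; 15 ≡ 7 (mod 8); 7·7 ≡ 1, so inverse 7.
N/5 = 24; 24 ≡ 4 (mod 5); 4·4 ≡ 1, so inverse 4.
m ≡ 0·40·1 + 3·15·7 + 1·24·4 = 411.
411 mod 120 = 51.

51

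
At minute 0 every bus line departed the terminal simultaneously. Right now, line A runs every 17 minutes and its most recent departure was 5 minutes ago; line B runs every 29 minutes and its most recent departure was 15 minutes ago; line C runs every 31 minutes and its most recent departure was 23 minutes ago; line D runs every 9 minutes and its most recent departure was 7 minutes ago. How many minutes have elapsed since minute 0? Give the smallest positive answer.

105082

The moduli are pairwise coprime; N = 17·29·31·9 = 137547.
N/17 = 8091; 8091 ≡ 16 (mod 17); 16·16 ≡ 1, so inverse 16.
N/29 = 4743; 4743 ≡ 16 (mod 29); 16·20 ≡ 1, so inverse 20.
N/31 = 4437; 4437 ≡ 4 (mod 31); 4·8 ≡ 1, so inverse 8.
N/9 = 15283; 15283 ≡ 1 (mod 9), inverse 1.
t ≡ 5·8091·16 + 15·4743·20 + 23·4437·8 + 7·15283·1 = 2993569.
2993569 mod 137547 = 105082.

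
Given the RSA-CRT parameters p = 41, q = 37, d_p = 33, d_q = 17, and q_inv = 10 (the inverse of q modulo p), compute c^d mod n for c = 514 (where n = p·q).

712

m₁ = c^(d_p) mod p: c ≡ 22 (mod 41), and 22^33 mod 41 = 15.
m₂ = c^(d_q) mod q: c ≡ 33 (mod 37), and 33^17 mod 37 = 9.
h = q_inv·(m₁ − m₂) mod p = 10·(15 − 9) mod 41 = 19.
m = m₂ + h·q = 9 + 19·37 = 712.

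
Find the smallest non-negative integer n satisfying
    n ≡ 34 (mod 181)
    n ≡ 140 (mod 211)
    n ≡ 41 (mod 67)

From n ≡ 34 (mod 181) write n = 34 + 181t. Substituting into n ≡ 140 (mod 211) gives 181t ≡ 106 (mod 211), and since 181⁻¹ ≡ 7 (mod 211), t ≡ 109. Hence n ≡ 34 + 181·109 = 19763 (mod 38191).
From n ≡ 19763 (mod 38191) write n = 19763 + 38191t. Substituting into n ≡ 41 (mod 67) gives 38191t ≡ 43 (mod 67), and since 1⁻¹ ≡ 1 (mod 67), t ≡ 43. Hence n ≡ 19763 + 38191·43 = 1661976 (mod 2558797).

1661976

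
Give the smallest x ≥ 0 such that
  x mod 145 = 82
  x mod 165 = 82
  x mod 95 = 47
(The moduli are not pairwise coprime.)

86212

gcd(145, 165) = 5 and 5 | (82 − 82), so the pair is consistent; merging gives x ≡ 82 (mod 4785), where 4785 = lcm(145, 165).
gcd(4785, 95) = 5 and 5 | (47 − 82), so the pair is consistent; merging gives x ≡ 86212 (mod 90915), where 90915 = lcm(4785, 95).
The solution is unique modulo lcm(145, 165, 95) = 90915.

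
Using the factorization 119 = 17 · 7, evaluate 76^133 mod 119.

111

Mod 17: 76 ≡ 8; by Fermat, exponent reduces to 133 mod 16 = 5; 8^5 ≡ 9 (mod 17).
Mod 7: 76 ≡ 6; by Fermat, exponent reduces to 133 mod 6 = 1; 6^1 ≡ 6 (mod 7).
Combine by CRT: x ≡ 9 (mod 17), x ≡ 6 (mod 7) ⇒ x ≡ 111 (mod 119).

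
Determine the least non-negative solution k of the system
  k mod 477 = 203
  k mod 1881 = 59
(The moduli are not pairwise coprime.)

gcd(477, 1881) = 9 and 9 | (59 − 203), so the pair is consistent; merging gives k ≡ 56489 (mod 99693), where 99693 = lcm(477, 1881).
The solution is unique modulo lcm(477, 1881) = 99693.

56489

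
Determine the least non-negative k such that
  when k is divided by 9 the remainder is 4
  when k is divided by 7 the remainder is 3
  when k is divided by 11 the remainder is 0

220

The moduli are pairwise coprime; N = 9·7·11 = 693.
N/9 = 77; 77 ≡ 5 (mod 9); 5·2 ≡ 1, so inverse 2.
N/7 = 99; 99 ≡ 1 (mod 7), inverse 1.
N/11 = 63; 63 ≡ 8 (mod 11); 8·7 ≡ 1, so inverse 7.
k ≡ 4·77·2 + 3·99·1 + 0·63·7 = 913.
913 mod 693 = 220.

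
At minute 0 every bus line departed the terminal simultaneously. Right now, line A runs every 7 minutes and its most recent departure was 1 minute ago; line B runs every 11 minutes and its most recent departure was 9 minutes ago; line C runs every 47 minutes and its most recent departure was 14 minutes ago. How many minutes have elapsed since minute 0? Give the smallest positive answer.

1142

From t ≡ 1 (mod 7) write t = 1 + 7s. Substituting into t ≡ 9 (mod 11) gives 7s ≡ 8 (mod 11), and since 7⁻¹ ≡ 8 (mod 11), s ≡ 9. Hence t ≡ 1 + 7·9 = 64 (mod 77).
From t ≡ 64 (mod 77) write t = 64 + 77s. Substituting into t ≡ 14 (mod 47) gives 77s ≡ 44 (mod 47), and since 30⁻¹ ≡ 11 (mod 47), s ≡ 14. Hence t ≡ 64 + 77·14 = 1142 (mod 3619).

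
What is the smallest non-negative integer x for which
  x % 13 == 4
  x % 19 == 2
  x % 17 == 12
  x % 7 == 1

Combine the congruences pairwise.
From x ≡ 4 (mod 13) write x = 4 + 13t. Substituting into x ≡ 2 (mod 19) gives 13t ≡ 17 (mod 19), and since 13⁻¹ ≡ 3 (mod 19), t ≡ 13. Hence x ≡ 4 + 13·13 = 173 (mod 247).
From x ≡ 173 (mod 247) write x = 173 + 247t. Substituting into x ≡ 12 (mod 17) gives 247t ≡ 9 (mod 17), and since 9⁻¹ ≡ 2 (mod 17), t ≡ 1. Hence x ≡ 173 + 247·1 = 420 (mod 4199).
From x ≡ 420 (mod 4199) write x = 420 + 4199t. Substituting into x ≡ 1 (mod 7) gives 4199t ≡ 1 (mod 7), and since 6⁻¹ ≡ 6 (mod 7), t ≡ 6. Hence x ≡ 420 + 4199·6 = 25614 (mod 29393).

25614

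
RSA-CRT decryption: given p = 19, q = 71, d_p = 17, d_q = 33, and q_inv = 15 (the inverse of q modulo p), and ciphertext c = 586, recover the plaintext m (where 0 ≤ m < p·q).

m₁ = c^(d_p) mod p: c ≡ 16 (mod 19), and 16^17 mod 19 = 6.
m₂ = c^(d_q) mod q: c ≡ 18 (mod 71), and 18^33 mod 71 = 16.
h = q_inv·(m₁ − m₂) mod p = 15·(6 − 16) mod 19 = 2.
m = m₂ + h·q = 16 + 2·71 = 158.

158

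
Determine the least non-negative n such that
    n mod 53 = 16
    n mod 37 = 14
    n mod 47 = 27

34572

The moduli are pairwise coprime; M = 53·37·47 = 92167.
M/53 = 1739; 1739 ≡ 43 (mod 53); 43·37 ≡ 1, so inverse 37.
M/37 = 2491; 2491 ≡ 12 (mod 37); 12·34 ≡ 1, so inverse 34.
M/47 = 1961; 1961 ≡ 34 (mod 47); 34·18 ≡ 1, so inverse 18.
n ≡ 16·1739·37 + 14·2491·34 + 27·1961·18 = 3168250.
3168250 mod 92167 = 34572.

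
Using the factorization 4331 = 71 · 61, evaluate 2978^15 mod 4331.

Mod 71: 2978 ≡ 67; 67^15 ≡ 51 (mod 71).
Mod 61: 2978 ≡ 50; 50^15 ≡ 11 (mod 61).
Combine by CRT: x ≡ 51 (mod 71), x ≡ 11 (mod 61) ⇒ x ≡ 4098 (mod 4331).

4098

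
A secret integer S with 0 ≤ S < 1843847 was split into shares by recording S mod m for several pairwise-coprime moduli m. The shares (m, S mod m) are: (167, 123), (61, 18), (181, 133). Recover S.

From S ≡ 123 (mod 167) write S = 123 + 167t. Substituting into S ≡ 18 (mod 61) gives 167t ≡ 17 (mod 61), and since 45⁻¹ ≡ 19 (mod 61), t ≡ 18. Hence S ≡ 123 + 167·18 = 3129 (mod 10187).
From S ≡ 3129 (mod 10187) write S = 3129 + 10187t. Substituting into S ≡ 133 (mod 181) gives 10187t ≡ 81 (mod 181), and since 51⁻¹ ≡ 71 (mod 181), t ≡ 140. Hence S ≡ 3129 + 10187·140 = 1429309 (mod 1843847).

1429309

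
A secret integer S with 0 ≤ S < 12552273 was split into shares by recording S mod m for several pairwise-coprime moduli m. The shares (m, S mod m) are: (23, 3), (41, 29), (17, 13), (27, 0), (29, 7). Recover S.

The moduli are pairwise coprime; N = 23·41·17·27·29 = 12552273.
N/23 = 545751; 545751 ≡ 7 (mod 23); 7·10 ≡ 1, so inverse 10.
N/41 = 306153; 306153 ≡ 6 (mod 41); 6·7 ≡ 1, so inverse 7.
N/17 = 738369; 738369 ≡ 8 (mod 17); 8·15 ≡ 1, so inverse 15.
N/27 = 464899; 464899 ≡ 13 (mod 27); 13·25 ≡ 1, so inverse 25.
N/29 = 432837; 432837 ≡ 12 (mod 29); 12·17 ≡ 1, so inverse 17.
S ≡ 3·545751·10 + 29·306153·7 + 13·738369·15 + 0·464899·25 + 7·432837·17 = 274011147.
274011147 mod 12552273 = 10413414.

10413414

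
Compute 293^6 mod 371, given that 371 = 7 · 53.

Mod 7: 293 ≡ 6; since 6 | 6, by Fermat 6^6 ≡ 1 (mod 7).
Mod 53: 293 ≡ 28; 28^6 ≡ 47 (mod 53).
Combine by CRT: x ≡ 1 (mod 7), x ≡ 47 (mod 53) ⇒ x ≡ 365 (mod 371).

365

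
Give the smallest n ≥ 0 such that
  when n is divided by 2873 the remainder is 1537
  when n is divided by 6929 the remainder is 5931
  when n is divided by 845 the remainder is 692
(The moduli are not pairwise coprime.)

Combine the congruences pairwise.
gcd(2873, 6929) = 169 and 169 | (5931 − 1537), so the pair is consistent; merging gives n ≡ 47505 (mod 117793), where 117793 = lcm(2873, 6929).
gcd(117793, 845) = 169 and 169 | (692 − 47505), so the pair is consistent; merging gives n ≡ 518677 (mod 588965), where 588965 = lcm(117793, 845).
The solution is unique modulo lcm(2873, 6929, 845) = 588965.

518677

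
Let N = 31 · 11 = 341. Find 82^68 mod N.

Mod 31: 82 ≡ 20; by Fermat, exponent reduces to 68 mod 30 = 8; 20^8 ≡ 19 (mod 31).
Mod 11: 82 ≡ 5; by Fermat, exponent reduces to 68 mod 10 = 8; 5^8 ≡ 4 (mod 11).
Combine by CRT: x ≡ 19 (mod 31), x ≡ 4 (mod 11) ⇒ x ≡ 81 (mod 341).

81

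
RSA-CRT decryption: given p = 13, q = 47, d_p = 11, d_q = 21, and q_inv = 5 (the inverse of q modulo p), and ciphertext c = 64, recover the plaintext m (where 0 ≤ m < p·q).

m₁ = c^(d_p) mod p: c ≡ 12 (mod 13), and 12^11 mod 13 = 12.
m₂ = c^(d_q) mod q: c ≡ 17 (mod 47), and 17^21 mod 47 = 27.
h = q_inv·(m₁ − m₂) mod p = 5·(12 − 27) mod 13 = 3.
m = m₂ + h·q = 27 + 3·47 = 168.

168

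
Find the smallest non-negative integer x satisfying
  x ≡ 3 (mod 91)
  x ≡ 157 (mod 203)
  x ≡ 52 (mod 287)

23299

gcd(91, 203) = 7 and 7 | (157 − 3), so the pair is consistent; merging gives x ≡ 2187 (mod 2639), where 2639 = lcm(91, 203).
gcd(2639, 287) = 7 and 7 | (52 − 2187), so the pair is consistent; merging gives x ≡ 23299 (mod 108199), where 108199 = lcm(2639, 287).
The solution is unique modulo lcm(91, 203, 287) = 108199.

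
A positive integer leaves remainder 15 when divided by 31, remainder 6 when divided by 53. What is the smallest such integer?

Combine the congruences pairwise.
From n ≡ 15 (mod 31) write n = 15 + 31t. Substituting into n ≡ 6 (mod 53) gives 31t ≡ 44 (mod 53), and since 31⁻¹ ≡ 12 (mod 53), t ≡ 51. Hence n ≡ 15 + 31·51 = 1596 (mod 1643).

1596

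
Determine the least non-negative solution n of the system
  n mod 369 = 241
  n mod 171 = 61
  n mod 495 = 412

296917

Combine the congruences pairwise.
gcd(369, 171) = 9 and 9 | (61 − 241), so the pair is consistent; merging gives n ≡ 2455 (mod 7011), where 7011 = lcm(369, 171).
gcd(7011, 495) = 9 and 9 | (412 − 2455), so the pair is consistent; merging gives n ≡ 296917 (mod 385605), where 385605 = lcm(7011, 495).
The solution is unique modulo lcm(369, 171, 495) = 385605.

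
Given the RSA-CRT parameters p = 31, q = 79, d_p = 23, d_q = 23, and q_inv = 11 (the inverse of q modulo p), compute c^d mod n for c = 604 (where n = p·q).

895

m₁ = c^(d_p) mod p: c ≡ 15 (mod 31), and 15^23 mod 31 = 27.
m₂ = c^(d_q) mod q: c ≡ 51 (mod 79), and 51^23 mod 79 = 26.
h = q_inv·(m₁ − m₂) mod p = 11·(27 − 26) mod 31 = 11.
m = m₂ + h·q = 26 + 11·79 = 895.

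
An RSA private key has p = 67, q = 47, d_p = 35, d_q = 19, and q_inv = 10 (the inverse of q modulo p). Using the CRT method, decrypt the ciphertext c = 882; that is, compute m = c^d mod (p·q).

m₁ = c^(d_p) mod p: c ≡ 11 (mod 67), and 11^35 mod 67 = 13.
m₂ = c^(d_q) mod q: c ≡ 36 (mod 47), and 36^19 mod 47 = 2.
h = q_inv·(m₁ − m₂) mod p = 10·(13 − 2) mod 67 = 43.
m = m₂ + h·q = 2 + 43·47 = 2023.

2023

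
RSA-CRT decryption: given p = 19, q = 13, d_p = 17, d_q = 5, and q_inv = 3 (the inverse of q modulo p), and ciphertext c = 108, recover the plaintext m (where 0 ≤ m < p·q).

m₁ = c^(d_p) mod p: c ≡ 13 (mod 19), and 13^17 mod 19 = 3.
m₂ = c^(d_q) mod q: c ≡ 4 (mod 13), and 4^5 mod 13 = 10.
h = q_inv·(m₁ − m₂) mod p = 3·(3 − 10) mod 19 = 17.
m = m₂ + h·q = 10 + 17·13 = 231.

231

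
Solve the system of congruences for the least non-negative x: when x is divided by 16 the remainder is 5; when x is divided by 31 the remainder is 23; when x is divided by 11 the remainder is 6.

From x ≡ 5 (mod 16) write x = 5 + 16t. Substituting into x ≡ 23 (mod 31) gives 16t ≡ 18 (mod 31), and since 16⁻¹ ≡ 2 (mod 31), t ≡ 5. Hence x ≡ 5 + 16·5 = 85 (mod 496).
From x ≡ 85 (mod 496) write x = 85 + 496t. Substituting into x ≡ 6 (mod 11) gives 496t ≡ 9 (mod 11), and since 1⁻¹ ≡ 1 (mod 11), t ≡ 9. Hence x ≡ 85 + 496·9 = 4549 (mod 5456).

4549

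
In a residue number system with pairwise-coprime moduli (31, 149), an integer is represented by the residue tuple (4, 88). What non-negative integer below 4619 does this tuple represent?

From x ≡ 4 (mod 31) write x = 4 + 31t. Substituting into x ≡ 88 (mod 149) gives 31t ≡ 84 (mod 149), and since 31⁻¹ ≡ 125 (mod 149), t ≡ 70. Hence x ≡ 4 + 31·70 = 2174 (mod 4619).

2174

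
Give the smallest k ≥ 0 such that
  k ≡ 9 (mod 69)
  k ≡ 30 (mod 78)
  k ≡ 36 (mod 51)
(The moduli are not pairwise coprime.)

13602

gcd(69, 78) = 3 and 3 | (30 − 9), so the pair is consistent; merging gives k ≡ 1044 (mod 1794), where 1794 = lcm(69, 78).
gcd(1794, 51) = 3 and 3 | (36 − 1044), so the pair is consistent; merging gives k ≡ 13602 (mod 30498), where 30498 = lcm(1794, 51).
The solution is unique modulo lcm(69, 78, 51) = 30498.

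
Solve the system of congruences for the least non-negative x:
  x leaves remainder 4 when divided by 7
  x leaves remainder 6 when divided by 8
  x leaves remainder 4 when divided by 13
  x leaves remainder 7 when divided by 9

The moduli are pairwise coprime; N = 7·8·13·9 = 6552.
N/7 = 936; 936 ≡ 5 (mod 7); 5·3 ≡ 1, so inverse 3.
N/8 = 819; 819 ≡ 3 (mod 8); 3·3 ≡ 1, so inverse 3.
N/13 = 504; 504 ≡ 10 (mod 13); 10·4 ≡ 1, so inverse 4.
N/9 = 728; 728 ≡ 8 (mod 9); 8·8 ≡ 1, so inverse 8.
x ≡ 4·936·3 + 6·819·3 + 4·504·4 + 7·728·8 = 74806.
74806 mod 6552 = 2734.

2734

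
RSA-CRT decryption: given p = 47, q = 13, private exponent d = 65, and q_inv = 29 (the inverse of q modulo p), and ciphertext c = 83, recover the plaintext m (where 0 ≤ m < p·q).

96

d_p = d mod (p−1) = 65 mod 46 = 19; d_q = d mod (q−1) = 5.
m₁ = c^(d_p) mod p: c ≡ 36 (mod 47), and 36^19 mod 47 = 2.
m₂ = c^(d_q) mod q: c ≡ 5 (mod 13), and 5^5 mod 13 = 5.
h = q_inv·(m₁ − m₂) mod p = 29·(2 − 5) mod 47 = 7.
m = m₂ + h·q = 5 + 7·13 = 96.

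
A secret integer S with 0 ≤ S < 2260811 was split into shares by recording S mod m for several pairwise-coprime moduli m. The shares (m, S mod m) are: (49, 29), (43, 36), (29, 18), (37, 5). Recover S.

Combine the congruences pairwise.
From S ≡ 29 (mod 49) write S = 29 + 49t. Substituting into S ≡ 36 (mod 43) gives 49t ≡ 7 (mod 43), and since 6⁻¹ ≡ 36 (mod 43), t ≡ 37. Hence S ≡ 29 + 49·37 = 1842 (mod 2107).
From S ≡ 1842 (mod 2107) write S = 1842 + 2107t. Substituting into S ≡ 18 (mod 29) gives 2107t ≡ 3 (mod 29), and since 19⁻¹ ≡ 26 (mod 29), t ≡ 20. Hence S ≡ 1842 + 2107·20 = 43982 (mod 61103).
From S ≡ 43982 (mod 61103) write S = 43982 + 61103t. Substituting into S ≡ 5 (mod 37) gives 61103t ≡ 16 (mod 37), and since 16⁻¹ ≡ 7 (mod 37), t ≡ 1. Hence S ≡ 43982 + 61103·1 = 105085 (mod 2260811).

105085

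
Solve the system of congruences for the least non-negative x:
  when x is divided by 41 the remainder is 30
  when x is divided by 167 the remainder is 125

From x ≡ 30 (mod 41) write x = 30 + 41t. Substituting into x ≡ 125 (mod 167) gives 41t ≡ 95 (mod 167), and since 41⁻¹ ≡ 110 (mod 167), t ≡ 96. Hence x ≡ 30 + 41·96 = 3966 (mod 6847).

3966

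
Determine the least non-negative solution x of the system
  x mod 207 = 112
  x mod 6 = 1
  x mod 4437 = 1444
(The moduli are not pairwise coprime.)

Combine the congruences pairwise.
gcd(207, 6) = 3 and 3 | (1 − 112), so the pair is consistent; merging gives x ≡ 319 (mod 414), where 414 = lcm(207, 6).
gcd(414, 4437) = 9 and 9 | (1444 − 319), so the pair is consistent; merging gives x ≡ 201109 (mod 204102), where 204102 = lcm(414, 4437).
The solution is unique modulo lcm(207, 6, 4437) = 204102.

201109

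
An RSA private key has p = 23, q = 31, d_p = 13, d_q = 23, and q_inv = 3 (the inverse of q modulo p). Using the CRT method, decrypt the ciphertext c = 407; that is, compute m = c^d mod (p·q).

m₁ = c^(d_p) mod p: c ≡ 16 (mod 23), and 16^13 mod 23 = 3.
m₂ = c^(d_q) mod q: c ≡ 4 (mod 31), and 4^23 mod 31 = 2.
h = q_inv·(m₁ − m₂) mod p = 3·(3 − 2) mod 23 = 3.
m = m₂ + h·q = 2 + 3·31 = 95.

95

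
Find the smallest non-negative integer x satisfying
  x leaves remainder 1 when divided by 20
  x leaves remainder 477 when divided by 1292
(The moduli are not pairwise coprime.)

3061

Combine the congruences pairwise.
gcd(20, 1292) = 4 and 4 | (477 − 1), so the pair is consistent; merging gives x ≡ 3061 (mod 6460), where 6460 = lcm(20, 1292).
The solution is unique modulo lcm(20, 1292) = 6460.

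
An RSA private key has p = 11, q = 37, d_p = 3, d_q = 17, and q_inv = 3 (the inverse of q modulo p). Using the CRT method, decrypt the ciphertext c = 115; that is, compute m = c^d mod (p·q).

m₁ = c^(d_p) mod p: c ≡ 5 (mod 11), and 5^3 mod 11 = 4.
m₂ = c^(d_q) mod q: c ≡ 4 (mod 37), and 4^17 mod 37 = 28.
h = q_inv·(m₁ − m₂) mod p = 3·(4 − 28) mod 11 = 5.
m = m₂ + h·q = 28 + 5·37 = 213.

213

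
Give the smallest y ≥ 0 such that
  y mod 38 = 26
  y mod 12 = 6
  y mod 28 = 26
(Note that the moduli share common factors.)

558

gcd(38, 12) = 2 and 2 | (6 − 26), so the pair is consistent; merging gives y ≡ 102 (mod 228), where 228 = lcm(38, 12).
gcd(228, 28) = 4 and 4 | (26 − 102), so the pair is consistent; merging gives y ≡ 558 (mod 1596), where 1596 = lcm(228, 28).
The solution is unique modulo lcm(38, 12, 28) = 1596.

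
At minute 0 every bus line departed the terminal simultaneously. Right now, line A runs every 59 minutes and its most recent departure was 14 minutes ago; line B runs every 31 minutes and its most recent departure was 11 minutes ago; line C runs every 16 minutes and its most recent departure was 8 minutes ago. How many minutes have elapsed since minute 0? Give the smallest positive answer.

The moduli are pairwise coprime; N = 59·31·16 = 29264.
N/59 = 496; 496 ≡ 24 (mod 59); 24·32 ≡ 1, so inverse 32.
N/31 = 944; 944 ≡ 14 (mod 31); 14·20 ≡ 1, so inverse 20.
N/16 = 1829; 1829 ≡ 5 (mod 16); 5·13 ≡ 1, so inverse 13.
t ≡ 14·496·32 + 11·944·20 + 8·1829·13 = 620104.
620104 mod 29264 = 5560.

5560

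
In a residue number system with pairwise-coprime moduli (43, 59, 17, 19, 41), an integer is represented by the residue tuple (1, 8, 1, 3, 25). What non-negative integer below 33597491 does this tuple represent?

The moduli are pairwise coprime; N = 43·59·17·19·41 = 33597491.
N/43 = 781337; 781337 ≡ 27 (mod 43); 27·8 ≡ 1, so inverse 8.
N/59 = 569449; 569449 ≡ 40 (mod 59); 40·31 ≡ 1, so inverse 31.
N/17 = 1976323; 1976323 ≡ 5 (mod 17); 5·7 ≡ 1, so inverse 7.
N/19 = 1768289; 1768289 ≡ 16 (mod 19); 16·6 ≡ 1, so inverse 6.
N/41 = 819451; 819451 ≡ 25 (mod 41); 25·23 ≡ 1, so inverse 23.
x ≡ 1·781337·8 + 8·569449·31 + 1·1976323·7 + 3·1768289·6 + 25·819451·23 = 664321836.
664321836 mod 33597491 = 25969507.

25969507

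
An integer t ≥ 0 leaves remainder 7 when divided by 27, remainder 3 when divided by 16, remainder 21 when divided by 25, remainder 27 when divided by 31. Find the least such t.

273571

From t ≡ 7 (mod 27) write t = 7 + 27s. Substituting into t ≡ 3 (mod 16) gives 27s ≡ 12 (mod 16), and since 11⁻¹ ≡ 3 (mod 16), s ≡ 4. Hence t ≡ 7 + 27·4 = 115 (mod 432).
From t ≡ 115 (mod 432) write t = 115 + 432s. Substituting into t ≡ 21 (mod 25) gives 432s ≡ 6 (mod 25), and since 7⁻¹ ≡ 18 (mod 25), s ≡ 8. Hence t ≡ 115 + 432·8 = 3571 (mod 10800).
From t ≡ 3571 (mod 10800) write t = 3571 + 10800s. Substituting into t ≡ 27 (mod 31) gives 10800s ≡ 21 (mod 31), and since 12⁻¹ ≡ 13 (mod 31), s ≡ 25. Hence t ≡ 3571 + 10800·25 = 273571 (mod 334800).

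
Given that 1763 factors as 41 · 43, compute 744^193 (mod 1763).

Mod 41: 744 ≡ 6; by Fermat, exponent reduces to 193 mod 40 = 33; 6^33 ≡ 17 (mod 41).
Mod 43: 744 ≡ 13; by Fermat, exponent reduces to 193 mod 42 = 25; 13^25 ≡ 9 (mod 43).
Combine by CRT: x ≡ 17 (mod 41), x ≡ 9 (mod 43) ⇒ x ≡ 181 (mod 1763).

181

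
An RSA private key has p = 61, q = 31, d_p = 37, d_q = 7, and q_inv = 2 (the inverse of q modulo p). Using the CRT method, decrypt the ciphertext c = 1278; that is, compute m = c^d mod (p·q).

741

m₁ = c^(d_p) mod p: c ≡ 58 (mod 61), and 58^37 mod 61 = 9.
m₂ = c^(d_q) mod q: c ≡ 7 (mod 31), and 7^7 mod 31 = 28.
h = q_inv·(m₁ − m₂) mod p = 2·(9 − 28) mod 61 = 23.
m = m₂ + h·q = 28 + 23·31 = 741.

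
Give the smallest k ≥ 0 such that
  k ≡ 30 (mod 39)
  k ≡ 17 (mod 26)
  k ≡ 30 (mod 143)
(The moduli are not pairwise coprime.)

gcd(39, 26) = 13 and 13 | (17 − 30), so the pair is consistent; merging gives k ≡ 69 (mod 78), where 78 = lcm(39, 26).
gcd(78, 143) = 13 and 13 | (30 − 69), so the pair is consistent; merging gives k ≡ 459 (mod 858), where 858 = lcm(78, 143).
The solution is unique modulo lcm(39, 26, 143) = 858.

459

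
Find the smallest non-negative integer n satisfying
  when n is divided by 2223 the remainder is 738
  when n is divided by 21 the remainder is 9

gcd(2223, 21) = 3 and 3 | (9 − 738), so the pair is consistent; merging gives n ≡ 11853 (mod 15561), where 15561 = lcm(2223, 21).
The solution is unique modulo lcm(2223, 21) = 15561.

11853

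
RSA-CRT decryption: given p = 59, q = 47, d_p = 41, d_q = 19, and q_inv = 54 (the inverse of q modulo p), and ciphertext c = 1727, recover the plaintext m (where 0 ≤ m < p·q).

m₁ = c^(d_p) mod p: c ≡ 16 (mod 59), and 16^41 mod 59 = 45.
m₂ = c^(d_q) mod q: c ≡ 35 (mod 47), and 35^19 mod 47 = 26.
h = q_inv·(m₁ − m₂) mod p = 54·(45 − 26) mod 59 = 23.
m = m₂ + h·q = 26 + 23·47 = 1107.

1107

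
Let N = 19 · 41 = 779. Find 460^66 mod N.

Mod 19: 460 ≡ 4; by Fermat, exponent reduces to 66 mod 18 = 12; 4^12 ≡ 7 (mod 19).
Mod 41: 460 ≡ 9; by Fermat, exponent reduces to 66 mod 40 = 26; 9^26 ≡ 40 (mod 41).
Combine by CRT: x ≡ 7 (mod 19), x ≡ 40 (mod 41) ⇒ x ≡ 368 (mod 779).

368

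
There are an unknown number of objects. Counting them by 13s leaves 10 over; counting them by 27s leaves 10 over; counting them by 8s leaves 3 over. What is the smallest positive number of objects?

2467

The moduli are pairwise coprime; M = 13·27·8 = 2808.
M/13 = 216; 216 ≡ 8 (mod 13); 8·5 ≡ 1, so inverse 5.
M/27 = 104; 104 ≡ 23 (mod 27); 23·20 ≡ 1, so inverse 20.
M/8 = 351; 351 ≡ 7 (mod 8); 7·7 ≡ 1, so inverse 7.
N ≡ 10·216·5 + 10·104·20 + 3·351·7 = 38971.
38971 mod 2808 = 2467.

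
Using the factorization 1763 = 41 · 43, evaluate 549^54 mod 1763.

838

Mod 41: 549 ≡ 16; by Fermat, exponent reduces to 54 mod 40 = 14; 16^14 ≡ 18 (mod 41).
Mod 43: 549 ≡ 33; by Fermat, exponent reduces to 54 mod 42 = 12; 33^12 ≡ 21 (mod 43).
Combine by CRT: x ≡ 18 (mod 41), x ≡ 21 (mod 43) ⇒ x ≡ 838 (mod 1763).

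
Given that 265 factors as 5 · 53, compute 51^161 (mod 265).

21

Mod 5: 51 ≡ 1; by Fermat, exponent reduces to 161 mod 4 = 1; 1^1 ≡ 1 (mod 5).
Mod 53: 51 ≡ 51; by Fermat, exponent reduces to 161 mod 52 = 5; 51^5 ≡ 21 (mod 53).
Combine by CRT: x ≡ 1 (mod 5), x ≡ 21 (mod 53) ⇒ x ≡ 21 (mod 265).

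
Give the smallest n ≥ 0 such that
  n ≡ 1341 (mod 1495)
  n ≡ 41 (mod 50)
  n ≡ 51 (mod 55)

gcd(1495, 50) = 5 and 5 | (41 − 1341), so the pair is consistent; merging gives n ≡ 1341 (mod 14950), where 14950 = lcm(1495, 50).
gcd(14950, 55) = 5 and 5 | (51 − 1341), so the pair is consistent; merging gives n ≡ 120941 (mod 164450), where 164450 = lcm(14950, 55).
The solution is unique modulo lcm(1495, 50, 55) = 164450.

120941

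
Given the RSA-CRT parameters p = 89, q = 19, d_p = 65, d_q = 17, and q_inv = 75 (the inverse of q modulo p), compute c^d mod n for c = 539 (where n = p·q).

m₁ = c^(d_p) mod p: c ≡ 5 (mod 89), and 5^65 mod 89 = 71.
m₂ = c^(d_q) mod q: c ≡ 7 (mod 19), and 7^17 mod 19 = 11.
h = q_inv·(m₁ − m₂) mod p = 75·(71 − 11) mod 89 = 50.
m = m₂ + h·q = 11 + 50·19 = 961.

961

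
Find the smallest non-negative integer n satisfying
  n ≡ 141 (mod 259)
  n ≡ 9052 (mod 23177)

Combine the congruences pairwise.
gcd(259, 23177) = 7 and 7 | (9052 − 141), so the pair is consistent; merging gives n ≡ 704362 (mod 857549), where 857549 = lcm(259, 23177).
The solution is unique modulo lcm(259, 23177) = 857549.

704362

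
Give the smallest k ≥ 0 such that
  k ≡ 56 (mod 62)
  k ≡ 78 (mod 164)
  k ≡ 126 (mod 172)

203602

gcd(62, 164) = 2 and 2 | (78 − 56), so the pair is consistent; merging gives k ≡ 242 (mod 5084), where 5084 = lcm(62, 164).
gcd(5084, 172) = 4 and 4 | (126 − 242), so the pair is consistent; merging gives k ≡ 203602 (mod 218612), where 218612 = lcm(5084, 172).
The solution is unique modulo lcm(62, 164, 172) = 218612.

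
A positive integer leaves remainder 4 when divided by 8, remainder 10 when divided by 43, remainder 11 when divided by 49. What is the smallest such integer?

The moduli are pairwise coprime; N = 8·43·49 = 16856.
N/8 = 2107; 2107 ≡ 3 (mod 8); 3·3 ≡ 1, so inverse 3.
N/43 = 392; 392 ≡ 5 (mod 43); 5·26 ≡ 1, so inverse 26.
N/49 = 344; 344 ≡ 1 (mod 49), inverse 1.
k ≡ 4·2107·3 + 10·392·26 + 11·344·1 = 130988.
130988 mod 16856 = 12996.

12996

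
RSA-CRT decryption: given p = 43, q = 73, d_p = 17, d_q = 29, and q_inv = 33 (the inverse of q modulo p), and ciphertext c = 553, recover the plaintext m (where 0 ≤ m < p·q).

m₁ = c^(d_p) mod p: c ≡ 37 (mod 43), and 37^17 mod 43 = 7.
m₂ = c^(d_q) mod q: c ≡ 42 (mod 73), and 42^29 mod 73 = 26.
h = q_inv·(m₁ − m₂) mod p = 33·(7 − 26) mod 43 = 18.
m = m₂ + h·q = 26 + 18·73 = 1340.

1340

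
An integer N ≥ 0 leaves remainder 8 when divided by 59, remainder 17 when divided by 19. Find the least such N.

834

Combine the congruences pairwise.
From N ≡ 8 (mod 59) write N = 8 + 59t. Substituting into N ≡ 17 (mod 19) gives 59t ≡ 9 (mod 19), and since 2⁻¹ ≡ 10 (mod 19), t ≡ 14. Hence N ≡ 8 + 59·14 = 834 (mod 1121).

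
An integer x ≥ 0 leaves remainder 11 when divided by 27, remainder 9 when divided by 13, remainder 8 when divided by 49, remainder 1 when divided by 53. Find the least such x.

546113

From x ≡ 11 (mod 27) write x = 11 + 27t. Substituting into x ≡ 9 (mod 13) gives 27t ≡ 11 (mod 13), and since 1⁻¹ ≡ 1 (mod 13), t ≡ 11. Hence x ≡ 11 + 27·11 = 308 (mod 351).
From x ≡ 308 (mod 351) write x = 308 + 351t. Substituting into x ≡ 8 (mod 49) gives 351t ≡ 43 (mod 49), and since 8⁻¹ ≡ 43 (mod 49), t ≡ 36. Hence x ≡ 308 + 351·36 = 12944 (mod 17199).
From x ≡ 12944 (mod 17199) write x = 12944 + 17199t. Substituting into x ≡ 1 (mod 53) gives 17199t ≡ 42 (mod 53), and since 27⁻¹ ≡ 2 (mod 53), t ≡ 31. Hence x ≡ 12944 + 17199·31 = 546113 (mod 911547).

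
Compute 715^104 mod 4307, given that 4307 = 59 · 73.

Mod 59: 715 ≡ 7; by Fermat, exponent reduces to 104 mod 58 = 46; 7^46 ≡ 46 (mod 59).
Mod 73: 715 ≡ 58; by Fermat, exponent reduces to 104 mod 72 = 32; 58^32 ≡ 2 (mod 73).
Combine by CRT: x ≡ 46 (mod 59), x ≡ 2 (mod 73) ⇒ x ≡ 1462 (mod 4307).

1462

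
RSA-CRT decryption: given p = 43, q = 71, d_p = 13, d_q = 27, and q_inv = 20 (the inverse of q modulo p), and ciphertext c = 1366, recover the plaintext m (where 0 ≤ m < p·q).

1983

m₁ = c^(d_p) mod p: c ≡ 33 (mod 43), and 33^13 mod 43 = 5.
m₂ = c^(d_q) mod q: c ≡ 17 (mod 71), and 17^27 mod 71 = 66.
h = q_inv·(m₁ − m₂) mod p = 20·(5 − 66) mod 43 = 27.
m = m₂ + h·q = 66 + 27·71 = 1983.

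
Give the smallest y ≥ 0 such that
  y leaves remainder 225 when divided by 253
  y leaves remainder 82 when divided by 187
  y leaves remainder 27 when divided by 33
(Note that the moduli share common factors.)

Combine the congruences pairwise.
gcd(253, 187) = 11 and 11 | (82 − 225), so the pair is consistent; merging gives y ≡ 3261 (mod 4301), where 4301 = lcm(253, 187).
gcd(4301, 33) = 11 and 11 | (27 − 3261), so the pair is consistent; merging gives y ≡ 3261 (mod 12903), where 12903 = lcm(4301, 33).
The solution is unique modulo lcm(253, 187, 33) = 12903.

3261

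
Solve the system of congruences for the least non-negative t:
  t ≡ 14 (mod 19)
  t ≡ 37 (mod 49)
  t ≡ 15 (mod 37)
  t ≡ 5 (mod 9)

The moduli are pairwise coprime; N = 19·49·37·9 = 310023.
N/19 = 16317; 16317 ≡ 15 (mod 19); 15·14 ≡ 1, so inverse 14.
N/49 = 6327; 6327 ≡ 6 (mod 49); 6·41 ≡ 1, so inverse 41.
N/37 = 8379; 8379 ≡ 17 (mod 37); 17·24 ≡ 1, so inverse 24.
N/9 = 34447; 34447 ≡ 4 (mod 9); 4·7 ≡ 1, so inverse 7.
t ≡ 14·16317·14 + 37·6327·41 + 15·8379·24 + 5·34447·7 = 17018276.
17018276 mod 310023 = 277034.

277034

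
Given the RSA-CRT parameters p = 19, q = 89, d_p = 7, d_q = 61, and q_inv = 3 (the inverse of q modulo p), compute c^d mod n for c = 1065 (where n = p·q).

m₁ = c^(d_p) mod p: c ≡ 1 (mod 19), and 1^7 mod 19 = 1.
m₂ = c^(d_q) mod q: c ≡ 86 (mod 89), and 86^61 mod 89 = 6.
h = q_inv·(m₁ − m₂) mod p = 3·(1 − 6) mod 19 = 4.
m = m₂ + h·q = 6 + 4·89 = 362.

362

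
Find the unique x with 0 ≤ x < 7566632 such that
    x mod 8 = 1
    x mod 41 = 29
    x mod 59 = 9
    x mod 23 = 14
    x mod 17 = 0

6811441

The moduli are pairwise coprime; N = 8·41·59·23·17 = 7566632.
N/8 = 945829; 945829 ≡ 5 (mod 8); 5·5 ≡ 1, so inverse 5.
N/41 = 184552; 184552 ≡ 11 (mod 41); 11·15 ≡ 1, so inverse 15.
N/59 = 128248; 128248 ≡ 41 (mod 59); 41·36 ≡ 1, so inverse 36.
N/23 = 328984; 328984 ≡ 15 (mod 23); 15·20 ≡ 1, so inverse 20.
N/17 = 445096; 445096 ≡ 2 (mod 17); 2·9 ≡ 1, so inverse 9.
x ≡ 1·945829·5 + 29·184552·15 + 9·128248·36 + 14·328984·20 + 0·445096·9 = 218677137.
218677137 mod 7566632 = 6811441.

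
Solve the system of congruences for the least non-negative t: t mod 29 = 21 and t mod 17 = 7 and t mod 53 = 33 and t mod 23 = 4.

500300

Combine the congruences pairwise.
From t ≡ 21 (mod 29) write t = 21 + 29s. Substituting into t ≡ 7 (mod 17) gives 29s ≡ 3 (mod 17), and since 12⁻¹ ≡ 10 (mod 17), s ≡ 13. Hence t ≡ 21 + 29·13 = 398 (mod 493).
From t ≡ 398 (mod 493) write t = 398 + 493s. Substituting into t ≡ 33 (mod 53) gives 493s ≡ 6 (mod 53), and since 16⁻¹ ≡ 10 (mod 53), s ≡ 7. Hence t ≡ 398 + 493·7 = 3849 (mod 26129).
From t ≡ 3849 (mod 26129) write t = 3849 + 26129s. Substituting into t ≡ 4 (mod 23) gives 26129s ≡ 19 (mod 23), and since 1⁻¹ ≡ 1 (mod 23), s ≡ 19. Hence t ≡ 3849 + 26129·19 = 500300 (mod 600967).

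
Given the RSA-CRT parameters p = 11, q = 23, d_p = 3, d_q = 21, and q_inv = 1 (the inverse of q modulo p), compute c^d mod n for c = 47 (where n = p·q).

m₁ = c^(d_p) mod p: c ≡ 3 (mod 11), and 3^3 mod 11 = 5.
m₂ = c^(d_q) mod q: c ≡ 1 (mod 23), and 1^21 mod 23 = 1.
h = q_inv·(m₁ − m₂) mod p = 1·(5 − 1) mod 11 = 4.
m = m₂ + h·q = 1 + 4·23 = 93.

93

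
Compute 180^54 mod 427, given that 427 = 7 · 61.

386

Mod 7: 180 ≡ 5; since 6 | 54, by Fermat 5^54 ≡ 1 (mod 7).
Mod 61: 180 ≡ 58; 58^54 ≡ 20 (mod 61).
Combine by CRT: x ≡ 1 (mod 7), x ≡ 20 (mod 61) ⇒ x ≡ 386 (mod 427).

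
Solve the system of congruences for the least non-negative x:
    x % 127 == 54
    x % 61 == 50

6150

From x ≡ 54 (mod 127) write x = 54 + 127t. Substituting into x ≡ 50 (mod 61) gives 127t ≡ 57 (mod 61), and since 5⁻¹ ≡ 49 (mod 61), t ≡ 48. Hence x ≡ 54 + 127·48 = 6150 (mod 7747).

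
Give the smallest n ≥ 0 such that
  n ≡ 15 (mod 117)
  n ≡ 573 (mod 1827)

4227

gcd(117, 1827) = 9 and 9 | (573 − 15), so the pair is consistent; merging gives n ≡ 4227 (mod 23751), where 23751 = lcm(117, 1827).
The solution is unique modulo lcm(117, 1827) = 23751.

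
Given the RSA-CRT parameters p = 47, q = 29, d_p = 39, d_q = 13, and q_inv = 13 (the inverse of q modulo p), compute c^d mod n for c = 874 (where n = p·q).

1211

m₁ = c^(d_p) mod p: c ≡ 28 (mod 47), and 28^39 mod 47 = 36.
m₂ = c^(d_q) mod q: c ≡ 4 (mod 29), and 4^13 mod 29 = 22.
h = q_inv·(m₁ − m₂) mod p = 13·(36 − 22) mod 47 = 41.
m = m₂ + h·q = 22 + 41·29 = 1211.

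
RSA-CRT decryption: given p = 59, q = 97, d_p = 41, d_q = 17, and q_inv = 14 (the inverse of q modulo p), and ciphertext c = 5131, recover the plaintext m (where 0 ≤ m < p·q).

m₁ = c^(d_p) mod p: c ≡ 57 (mod 59), and 57^41 mod 59 = 25.
m₂ = c^(d_q) mod q: c ≡ 87 (mod 97), and 87^17 mod 97 = 59.
h = q_inv·(m₁ − m₂) mod p = 14·(25 − 59) mod 59 = 55.
m = m₂ + h·q = 59 + 55·97 = 5394.

5394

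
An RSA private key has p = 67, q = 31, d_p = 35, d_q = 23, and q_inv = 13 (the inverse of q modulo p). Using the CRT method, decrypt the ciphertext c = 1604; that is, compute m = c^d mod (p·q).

m₁ = c^(d_p) mod p: c ≡ 63 (mod 67), and 63^35 mod 67 = 51.
m₂ = c^(d_q) mod q: c ≡ 23 (mod 31), and 23^23 mod 31 = 15.
h = q_inv·(m₁ − m₂) mod p = 13·(51 − 15) mod 67 = 66.
m = m₂ + h·q = 15 + 66·31 = 2061.

2061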